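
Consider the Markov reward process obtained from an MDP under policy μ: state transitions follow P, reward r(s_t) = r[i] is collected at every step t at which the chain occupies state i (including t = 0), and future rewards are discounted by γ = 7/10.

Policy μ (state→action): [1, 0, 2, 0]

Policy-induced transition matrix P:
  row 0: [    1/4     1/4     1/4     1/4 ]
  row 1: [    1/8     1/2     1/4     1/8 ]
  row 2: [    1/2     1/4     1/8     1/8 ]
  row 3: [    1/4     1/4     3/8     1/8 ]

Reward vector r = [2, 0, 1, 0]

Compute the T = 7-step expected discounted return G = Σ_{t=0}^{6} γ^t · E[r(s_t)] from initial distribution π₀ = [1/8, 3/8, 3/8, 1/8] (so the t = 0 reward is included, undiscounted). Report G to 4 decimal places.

t=0: π = [0.1250, 0.3750, 0.3750, 0.1250], E[r] = 0.6250, γ^t·E[r] = 0.625000, running G = 0.625000
t=1: π = [0.2969, 0.3438, 0.2188, 0.1406], E[r] = 0.8125, γ^t·E[r] = 0.568750, running G = 1.193750
t=2: π = [0.2617, 0.3359, 0.2402, 0.1621], E[r] = 0.7637, γ^t·E[r] = 0.374199, running G = 1.567949
t=3: π = [0.2681, 0.3340, 0.2402, 0.1577], E[r] = 0.7764, γ^t·E[r] = 0.266294, running G = 1.834243
t=4: π = [0.2683, 0.3335, 0.2397, 0.1585], E[r] = 0.7763, γ^t·E[r] = 0.186391, running G = 2.020634
t=5: π = [0.2682, 0.3334, 0.2399, 0.1585], E[r] = 0.7763, γ^t·E[r] = 0.130476, running G = 2.151111
t=6: π = [0.2683, 0.3333, 0.2398, 0.1585], E[r] = 0.7764, γ^t·E[r] = 0.091345, running G = 2.242455

G = 2.2425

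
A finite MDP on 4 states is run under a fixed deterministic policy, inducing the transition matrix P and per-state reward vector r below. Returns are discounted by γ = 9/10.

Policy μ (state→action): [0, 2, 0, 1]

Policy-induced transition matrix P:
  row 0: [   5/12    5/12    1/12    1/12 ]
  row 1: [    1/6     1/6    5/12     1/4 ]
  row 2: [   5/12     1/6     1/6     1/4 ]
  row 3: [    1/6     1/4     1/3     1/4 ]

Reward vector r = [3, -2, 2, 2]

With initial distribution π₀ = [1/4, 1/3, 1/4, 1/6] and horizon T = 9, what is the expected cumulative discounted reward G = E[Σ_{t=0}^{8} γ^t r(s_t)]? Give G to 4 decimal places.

G = 7.4632

t=0: π = [0.2500, 0.3333, 0.2500, 0.1667], E[r] = 0.9167, γ^t·E[r] = 0.916667, running G = 0.916667
t=1: π = [0.2917, 0.2431, 0.2569, 0.2083], E[r] = 1.3194, γ^t·E[r] = 1.187500, running G = 2.104167
t=2: π = [0.3038, 0.2569, 0.2378, 0.2014], E[r] = 1.2760, γ^t·E[r] = 1.033594, running G = 3.137760
t=3: π = [0.3021, 0.2594, 0.2391, 0.1994], E[r] = 1.2645, γ^t·E[r] = 0.921797, running G = 4.059557
t=4: π = [0.3020, 0.2588, 0.2396, 0.1997], E[r] = 1.2668, γ^t·E[r] = 0.831128, running G = 4.890685
t=5: π = [0.3021, 0.2588, 0.2395, 0.1997], E[r] = 1.2669, γ^t·E[r] = 0.748069, running G = 5.638754
t=6: π = [0.3020, 0.2588, 0.2395, 0.1997], E[r] = 1.2668, γ^t·E[r] = 0.673215, running G = 6.311969
t=7: π = [0.3020, 0.2588, 0.2395, 0.1997], E[r] = 1.2668, γ^t·E[r] = 0.605896, running G = 6.917865
t=8: π = [0.3020, 0.2588, 0.2395, 0.1997], E[r] = 1.2668, γ^t·E[r] = 0.545308, running G = 7.463173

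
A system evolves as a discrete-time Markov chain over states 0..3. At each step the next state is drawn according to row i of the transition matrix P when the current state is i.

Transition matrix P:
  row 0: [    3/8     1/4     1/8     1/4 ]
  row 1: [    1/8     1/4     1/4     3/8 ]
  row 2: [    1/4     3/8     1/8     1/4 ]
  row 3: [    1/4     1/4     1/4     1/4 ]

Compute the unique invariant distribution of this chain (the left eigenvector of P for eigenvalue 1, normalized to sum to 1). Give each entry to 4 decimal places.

Balance equations π_j = Σ_i π_i·P[i][j]:
  π_0 = 3/8·π_0 + 1/8·π_1 + 1/4·π_2 + 1/4·π_3
  π_1 = 1/4·π_0 + 1/4·π_1 + 3/8·π_2 + 1/4·π_3
  π_2 = 1/8·π_0 + 1/4·π_1 + 1/8·π_2 + 1/4·π_3
  normalize: π_0 + π_1 + π_2 + π_3 = 1
Solving the linear system gives exactly π = [124/503, 138/503, 98/503, 143/503].

π = [0.2465, 0.2744, 0.1948, 0.2843]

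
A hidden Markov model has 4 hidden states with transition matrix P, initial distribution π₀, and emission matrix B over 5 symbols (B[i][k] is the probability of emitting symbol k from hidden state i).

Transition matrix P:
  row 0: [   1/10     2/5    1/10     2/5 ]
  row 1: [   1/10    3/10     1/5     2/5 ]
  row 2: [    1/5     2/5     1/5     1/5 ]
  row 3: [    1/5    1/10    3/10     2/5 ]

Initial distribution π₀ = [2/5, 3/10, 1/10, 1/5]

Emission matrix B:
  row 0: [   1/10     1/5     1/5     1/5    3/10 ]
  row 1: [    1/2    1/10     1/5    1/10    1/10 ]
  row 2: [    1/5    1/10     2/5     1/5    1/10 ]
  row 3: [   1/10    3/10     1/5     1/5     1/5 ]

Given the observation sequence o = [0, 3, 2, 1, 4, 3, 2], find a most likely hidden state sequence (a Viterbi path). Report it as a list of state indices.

path = [1, 3, 3, 3, 3, 3, 2]

t=0: δ = [4.000e-02, 1.500e-01, 2.000e-02, 2.000e-02]  (obs o_0=0)
t=1: δ = [3.000e-03, 4.500e-03, 6.000e-03, 1.200e-02]  ψ = [1, 1, 1, 1]  (obs o_1=3)
t=2: δ = [4.800e-04, 4.800e-04, 1.440e-03, 9.600e-04]  ψ = [3, 2, 3, 3]  (obs o_2=2)
t=3: δ = [5.760e-05, 5.760e-05, 2.880e-05, 1.152e-04]  ψ = [2, 2, 2, 3]  (obs o_3=1)
t=4: δ = [6.912e-06, 2.304e-06, 3.456e-06, 9.216e-06]  ψ = [3, 0, 3, 3]  (obs o_4=4)
t=5: δ = [3.686e-07, 2.765e-07, 5.530e-07, 7.373e-07]  ψ = [3, 0, 3, 3]  (obs o_5=3)
t=6: δ = [2.949e-08, 4.424e-08, 8.847e-08, 5.898e-08]  ψ = [3, 2, 3, 3]  (obs o_6=2)
backtrack: best end state = 2; path = [1, 3, 3, 3, 3, 3, 2]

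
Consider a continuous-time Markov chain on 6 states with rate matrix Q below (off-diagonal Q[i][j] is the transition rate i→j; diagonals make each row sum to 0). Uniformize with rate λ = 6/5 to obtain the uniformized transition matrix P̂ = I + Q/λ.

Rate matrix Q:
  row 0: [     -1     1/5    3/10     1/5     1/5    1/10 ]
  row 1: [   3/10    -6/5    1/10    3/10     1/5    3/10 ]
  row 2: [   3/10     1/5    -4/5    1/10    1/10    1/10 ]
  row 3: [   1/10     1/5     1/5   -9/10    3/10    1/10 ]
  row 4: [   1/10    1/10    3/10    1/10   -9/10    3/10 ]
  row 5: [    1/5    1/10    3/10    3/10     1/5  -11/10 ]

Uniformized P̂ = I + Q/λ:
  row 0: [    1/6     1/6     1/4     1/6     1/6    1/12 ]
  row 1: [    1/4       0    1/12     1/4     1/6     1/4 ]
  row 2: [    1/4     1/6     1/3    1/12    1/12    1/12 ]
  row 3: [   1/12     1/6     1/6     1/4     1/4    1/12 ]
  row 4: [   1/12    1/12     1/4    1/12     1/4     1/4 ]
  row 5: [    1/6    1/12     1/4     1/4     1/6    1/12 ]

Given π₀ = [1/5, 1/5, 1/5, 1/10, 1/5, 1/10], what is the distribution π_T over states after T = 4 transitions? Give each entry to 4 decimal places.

π = [0.1678, 0.1208, 0.2355, 0.1675, 0.1756, 0.1328]

t=0: π = [0.2000, 0.2000, 0.2000, 0.1000, 0.2000, 0.1000]
t=1: π = [0.1750, 0.1083, 0.2250, 0.1667, 0.1750, 0.1500]
t=2: π = [0.1660, 0.1215, 0.2368, 0.1688, 0.1764, 0.1306]
t=3: π = [0.1678, 0.1208, 0.2354, 0.1673, 0.1757, 0.1330]
t=4: π = [0.1678, 0.1208, 0.2355, 0.1675, 0.1756, 0.1328]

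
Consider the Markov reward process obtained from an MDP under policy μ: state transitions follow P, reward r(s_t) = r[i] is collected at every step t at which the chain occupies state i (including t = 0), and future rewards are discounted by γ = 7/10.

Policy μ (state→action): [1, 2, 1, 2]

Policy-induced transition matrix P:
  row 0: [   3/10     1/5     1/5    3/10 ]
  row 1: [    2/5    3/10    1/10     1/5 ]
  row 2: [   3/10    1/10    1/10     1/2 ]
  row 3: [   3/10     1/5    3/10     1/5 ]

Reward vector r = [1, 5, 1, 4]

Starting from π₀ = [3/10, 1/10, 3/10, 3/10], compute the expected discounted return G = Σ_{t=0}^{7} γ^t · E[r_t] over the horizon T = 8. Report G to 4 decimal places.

t=0: π = [0.3000, 0.1000, 0.3000, 0.3000], E[r] = 2.3000, γ^t·E[r] = 2.300000, running G = 2.300000
t=1: π = [0.3100, 0.1800, 0.1900, 0.3200], E[r] = 2.6800, γ^t·E[r] = 1.876000, running G = 4.176000
t=2: π = [0.3180, 0.1990, 0.1950, 0.2880], E[r] = 2.6600, γ^t·E[r] = 1.303400, running G = 5.479400
t=3: π = [0.3199, 0.2004, 0.1894, 0.2903], E[r] = 2.6725, γ^t·E[r] = 0.916668, running G = 6.396068
t=4: π = [0.3200, 0.2011, 0.1901, 0.2888], E[r] = 2.6708, γ^t·E[r] = 0.641266, running G = 7.037334
t=5: π = [0.3201, 0.2011, 0.1898, 0.2890], E[r] = 2.6715, γ^t·E[r] = 0.448995, running G = 7.486329
t=6: π = [0.3201, 0.2011, 0.1898, 0.2889], E[r] = 2.6714, γ^t·E[r] = 0.314283, running G = 7.800612
t=7: π = [0.3201, 0.2011, 0.1898, 0.2890], E[r] = 2.6714, γ^t·E[r] = 0.220001, running G = 8.020612

G = 8.0206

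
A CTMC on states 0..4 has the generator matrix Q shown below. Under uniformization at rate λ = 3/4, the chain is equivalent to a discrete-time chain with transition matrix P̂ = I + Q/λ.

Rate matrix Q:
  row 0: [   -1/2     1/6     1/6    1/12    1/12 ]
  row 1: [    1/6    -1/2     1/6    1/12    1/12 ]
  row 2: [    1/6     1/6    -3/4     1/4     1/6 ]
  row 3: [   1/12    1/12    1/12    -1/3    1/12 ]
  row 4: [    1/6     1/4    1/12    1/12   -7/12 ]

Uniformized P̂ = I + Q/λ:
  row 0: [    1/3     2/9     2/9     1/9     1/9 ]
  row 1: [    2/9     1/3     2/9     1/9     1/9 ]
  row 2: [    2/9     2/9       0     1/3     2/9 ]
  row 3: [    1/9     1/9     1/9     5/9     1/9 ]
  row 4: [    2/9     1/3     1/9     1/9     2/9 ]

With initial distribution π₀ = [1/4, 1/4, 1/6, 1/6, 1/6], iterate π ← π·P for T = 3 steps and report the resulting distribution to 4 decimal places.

π = [0.2201, 0.2381, 0.1463, 0.2519, 0.1436]

t=0: π = [0.2500, 0.2500, 0.1667, 0.1667, 0.1667]
t=1: π = [0.2315, 0.2500, 0.1481, 0.2222, 0.1481]
t=2: π = [0.2233, 0.2418, 0.1481, 0.2428, 0.1440]
t=3: π = [0.2201, 0.2381, 0.1463, 0.2519, 0.1436]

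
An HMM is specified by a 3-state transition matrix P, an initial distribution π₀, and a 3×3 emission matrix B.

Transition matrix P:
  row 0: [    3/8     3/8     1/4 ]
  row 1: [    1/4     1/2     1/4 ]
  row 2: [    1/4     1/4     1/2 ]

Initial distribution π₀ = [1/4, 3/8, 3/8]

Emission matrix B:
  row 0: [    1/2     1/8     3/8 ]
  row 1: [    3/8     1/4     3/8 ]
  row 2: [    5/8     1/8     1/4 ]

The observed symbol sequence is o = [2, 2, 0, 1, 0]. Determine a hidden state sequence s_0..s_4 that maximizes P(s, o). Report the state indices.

t=0: δ = [9.375e-02, 1.406e-01, 9.375e-02]  (obs o_0=2)
t=1: δ = [1.318e-02, 2.637e-02, 1.172e-02]  ψ = [0, 1, 2]  (obs o_1=2)
t=2: δ = [3.296e-03, 4.944e-03, 4.120e-03]  ψ = [1, 1, 1]  (obs o_2=0)
t=3: δ = [1.545e-04, 6.180e-04, 2.575e-04]  ψ = [0, 1, 2]  (obs o_3=1)
t=4: δ = [7.725e-05, 1.159e-04, 9.656e-05]  ψ = [1, 1, 1]  (obs o_4=0)
backtrack: best end state = 1; path = [1, 1, 1, 1, 1]

path = [1, 1, 1, 1, 1]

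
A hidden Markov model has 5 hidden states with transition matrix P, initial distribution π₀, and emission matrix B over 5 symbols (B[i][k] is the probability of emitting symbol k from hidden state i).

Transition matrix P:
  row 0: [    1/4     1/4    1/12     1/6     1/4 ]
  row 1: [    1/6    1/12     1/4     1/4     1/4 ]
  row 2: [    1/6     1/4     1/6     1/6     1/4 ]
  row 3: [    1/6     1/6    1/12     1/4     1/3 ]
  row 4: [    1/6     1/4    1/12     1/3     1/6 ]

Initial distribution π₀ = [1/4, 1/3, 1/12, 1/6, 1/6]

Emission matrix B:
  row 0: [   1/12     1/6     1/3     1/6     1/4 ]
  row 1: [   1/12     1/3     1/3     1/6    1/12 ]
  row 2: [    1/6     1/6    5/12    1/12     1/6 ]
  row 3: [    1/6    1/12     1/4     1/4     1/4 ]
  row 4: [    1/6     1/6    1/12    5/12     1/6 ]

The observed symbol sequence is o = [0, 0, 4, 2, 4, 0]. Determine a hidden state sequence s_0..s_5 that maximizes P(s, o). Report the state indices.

t=0: δ = [2.083e-02, 2.778e-02, 1.389e-02, 2.778e-02, 2.778e-02]  (obs o_0=0)
t=1: δ = [4.340e-04, 5.787e-04, 1.157e-03, 1.543e-03, 1.543e-03]  ψ = [0, 4, 1, 4, 3]  (obs o_1=0)
t=2: δ = [6.430e-05, 3.215e-05, 3.215e-05, 1.286e-04, 8.573e-05]  ψ = [3, 4, 2, 4, 3]  (obs o_2=4)
t=3: δ = [7.144e-06, 7.144e-06, 4.465e-06, 8.038e-06, 3.572e-06]  ψ = [3, 3, 3, 3, 3]  (obs o_3=2)
t=4: δ = [4.465e-07, 1.488e-07, 2.977e-07, 5.023e-07, 4.465e-07]  ψ = [0, 0, 1, 3, 3]  (obs o_4=4)
t=5: δ = [9.303e-09, 9.303e-09, 8.269e-09, 2.481e-08, 2.791e-08]  ψ = [0, 0, 2, 4, 3]  (obs o_5=0)
backtrack: best end state = 4; path = [3, 4, 3, 3, 3, 4]

path = [3, 4, 3, 3, 3, 4]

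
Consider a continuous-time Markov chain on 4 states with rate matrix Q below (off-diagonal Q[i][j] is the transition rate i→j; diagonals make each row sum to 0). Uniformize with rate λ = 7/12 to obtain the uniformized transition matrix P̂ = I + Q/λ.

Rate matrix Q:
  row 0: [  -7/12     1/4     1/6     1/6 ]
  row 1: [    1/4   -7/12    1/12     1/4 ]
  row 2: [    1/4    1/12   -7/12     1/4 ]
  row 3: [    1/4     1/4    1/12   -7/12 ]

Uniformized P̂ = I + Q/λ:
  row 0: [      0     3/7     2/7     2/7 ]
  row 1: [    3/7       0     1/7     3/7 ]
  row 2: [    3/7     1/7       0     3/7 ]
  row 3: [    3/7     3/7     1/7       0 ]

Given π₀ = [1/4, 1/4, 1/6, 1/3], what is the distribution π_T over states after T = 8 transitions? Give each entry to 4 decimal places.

t=0: π = [0.2500, 0.2500, 0.1667, 0.3333]
t=1: π = [0.3214, 0.2738, 0.1548, 0.2500]
t=2: π = [0.2908, 0.2670, 0.1667, 0.2755]
t=3: π = [0.3039, 0.2665, 0.1606, 0.2690]
t=4: π = [0.2983, 0.2685, 0.1633, 0.2699]
t=5: π = [0.3007, 0.2668, 0.1621, 0.2703]
t=6: π = [0.2997, 0.2679, 0.1627, 0.2698]
t=7: π = [0.3001, 0.2673, 0.1624, 0.2701]
t=8: π = [0.2999, 0.2676, 0.1625, 0.2699]

π = [0.2999, 0.2676, 0.1625, 0.2699]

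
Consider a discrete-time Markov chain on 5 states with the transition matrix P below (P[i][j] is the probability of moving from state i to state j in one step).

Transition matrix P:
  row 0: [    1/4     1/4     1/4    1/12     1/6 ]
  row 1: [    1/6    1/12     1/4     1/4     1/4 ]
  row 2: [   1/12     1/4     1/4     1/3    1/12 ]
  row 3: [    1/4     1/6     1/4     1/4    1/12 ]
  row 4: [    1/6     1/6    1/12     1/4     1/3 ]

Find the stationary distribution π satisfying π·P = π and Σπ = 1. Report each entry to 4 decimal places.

π = [0.1833, 0.1850, 0.2212, 0.2379, 0.1726]

Balance equations π_j = Σ_i π_i·P[i][j]:
  π_0 = 1/4·π_0 + 1/6·π_1 + 1/12·π_2 + 1/4·π_3 + 1/6·π_4
  π_1 = 1/4·π_0 + 1/12·π_1 + 1/4·π_2 + 1/6·π_3 + 1/6·π_4
  π_2 = 1/4·π_0 + 1/4·π_1 + 1/4·π_2 + 1/4·π_3 + 1/12·π_4
  π_3 = 1/12·π_0 + 1/4·π_1 + 1/3·π_2 + 1/4·π_3 + 1/4·π_4
  normalize: π_0 + π_1 + π_2 + π_3 + π_4 = 1
Solving the linear system gives exactly π = [3139/17122, 3167/17122, 1894/8561, 4073/17122, 2955/17122].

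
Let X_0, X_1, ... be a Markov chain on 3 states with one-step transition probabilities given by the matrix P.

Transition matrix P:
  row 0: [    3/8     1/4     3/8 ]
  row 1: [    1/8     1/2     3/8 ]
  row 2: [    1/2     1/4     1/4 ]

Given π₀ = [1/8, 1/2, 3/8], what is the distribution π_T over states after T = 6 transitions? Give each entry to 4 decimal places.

t=0: π = [0.1250, 0.5000, 0.3750]
t=1: π = [0.2969, 0.3750, 0.3281]
t=2: π = [0.3223, 0.3438, 0.3340]
t=3: π = [0.3308, 0.3359, 0.3333]
t=4: π = [0.3327, 0.3340, 0.3333]
t=5: π = [0.3332, 0.3335, 0.3333]
t=6: π = [0.3333, 0.3334, 0.3333]

π = [0.3333, 0.3334, 0.3333]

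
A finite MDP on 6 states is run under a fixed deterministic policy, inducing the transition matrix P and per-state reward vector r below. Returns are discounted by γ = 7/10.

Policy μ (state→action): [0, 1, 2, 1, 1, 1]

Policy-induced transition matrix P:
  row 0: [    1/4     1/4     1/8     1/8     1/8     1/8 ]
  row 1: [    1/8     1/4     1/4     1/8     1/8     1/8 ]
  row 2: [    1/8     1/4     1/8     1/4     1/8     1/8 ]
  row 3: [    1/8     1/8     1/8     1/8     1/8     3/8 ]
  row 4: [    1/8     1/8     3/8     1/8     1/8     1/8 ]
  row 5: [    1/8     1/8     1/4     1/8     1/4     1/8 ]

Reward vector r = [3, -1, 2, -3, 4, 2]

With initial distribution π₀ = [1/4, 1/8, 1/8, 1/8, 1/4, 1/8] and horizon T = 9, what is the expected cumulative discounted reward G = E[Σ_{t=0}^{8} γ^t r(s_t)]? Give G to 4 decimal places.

G = 4.2143

t=0: π = [0.2500, 0.1250, 0.1250, 0.1250, 0.2500, 0.1250], E[r] = 1.7500, γ^t·E[r] = 1.750000, running G = 1.750000
t=1: π = [0.1563, 0.1875, 0.2188, 0.1406, 0.1406, 0.1563], E[r] = 1.1719, γ^t·E[r] = 0.820313, running G = 2.570313
t=2: π = [0.1445, 0.1953, 0.2031, 0.1523, 0.1445, 0.1602], E[r] = 1.0859, γ^t·E[r] = 0.532109, running G = 3.102422
t=3: π = [0.1431, 0.1929, 0.2056, 0.1504, 0.1450, 0.1631], E[r] = 1.1025, γ^t·E[r] = 0.378171, running G = 3.480593
t=4: π = [0.1429, 0.1927, 0.2057, 0.1507, 0.1454, 0.1626], E[r] = 1.1021, γ^t·E[r] = 0.264617, running G = 3.745210
t=5: π = [0.1429, 0.1927, 0.2058, 0.1507, 0.1453, 0.1627], E[r] = 1.1019, γ^t·E[r] = 0.185200, running G = 3.930410
t=6: π = [0.1429, 0.1927, 0.2057, 0.1507, 0.1453, 0.1627], E[r] = 1.1019, γ^t·E[r] = 0.129643, running G = 4.060053
t=7: π = [0.1429, 0.1927, 0.2058, 0.1507, 0.1453, 0.1627], E[r] = 1.1020, γ^t·E[r] = 0.090751, running G = 4.150804
t=8: π = [0.1429, 0.1927, 0.2058, 0.1507, 0.1453, 0.1627], E[r] = 1.1020, γ^t·E[r] = 0.063526, running G = 4.214329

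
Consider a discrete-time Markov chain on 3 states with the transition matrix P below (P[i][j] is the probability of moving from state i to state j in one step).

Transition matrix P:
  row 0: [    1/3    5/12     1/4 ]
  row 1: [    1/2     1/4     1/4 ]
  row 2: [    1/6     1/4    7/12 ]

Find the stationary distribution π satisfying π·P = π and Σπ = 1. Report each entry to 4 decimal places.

Balance equations π_j = Σ_i π_i·P[i][j]:
  π_0 = 1/3·π_0 + 1/2·π_1 + 1/6·π_2
  π_1 = 5/12·π_0 + 1/4·π_1 + 1/4·π_2
  normalize: π_0 + π_1 + π_2 = 1
Solving the linear system gives exactly π = [9/28, 17/56, 3/8].

π = [0.3214, 0.3036, 0.3750]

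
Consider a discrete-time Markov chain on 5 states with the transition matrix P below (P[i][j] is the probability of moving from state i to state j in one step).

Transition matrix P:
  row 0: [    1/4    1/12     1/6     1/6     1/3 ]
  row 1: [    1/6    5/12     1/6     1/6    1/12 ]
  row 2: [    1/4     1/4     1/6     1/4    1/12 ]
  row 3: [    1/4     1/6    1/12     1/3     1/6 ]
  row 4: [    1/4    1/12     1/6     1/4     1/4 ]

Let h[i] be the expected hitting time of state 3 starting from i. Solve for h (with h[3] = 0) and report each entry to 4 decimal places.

h = [5.0053, 5.1497, 4.7086, 0.0000, 4.6203]

First-step conditioning: h[3] = 0; for i ≠ 3, h[i] = 1 + Σ_k P[i][k]·h[k].
  h[0] = 1 + 1/4·h[0] + 1/12·h[1] + 1/6·h[2] + 1/3·h[4]
  h[1] = 1 + 1/6·h[0] + 5/12·h[1] + 1/6·h[2] + 1/12·h[4]
  h[2] = 1 + 1/4·h[0] + 1/4·h[1] + 1/6·h[2] + 1/12·h[4]
  h[4] = 1 + 1/4·h[0] + 1/12·h[1] + 1/6·h[2] + 1/4·h[4]
Solving the 4×4 linear system over states ≠ 3 gives exactly h = [936/187, 963/187, 1761/374, 0, 864/187] (h[3] = 0 is the target).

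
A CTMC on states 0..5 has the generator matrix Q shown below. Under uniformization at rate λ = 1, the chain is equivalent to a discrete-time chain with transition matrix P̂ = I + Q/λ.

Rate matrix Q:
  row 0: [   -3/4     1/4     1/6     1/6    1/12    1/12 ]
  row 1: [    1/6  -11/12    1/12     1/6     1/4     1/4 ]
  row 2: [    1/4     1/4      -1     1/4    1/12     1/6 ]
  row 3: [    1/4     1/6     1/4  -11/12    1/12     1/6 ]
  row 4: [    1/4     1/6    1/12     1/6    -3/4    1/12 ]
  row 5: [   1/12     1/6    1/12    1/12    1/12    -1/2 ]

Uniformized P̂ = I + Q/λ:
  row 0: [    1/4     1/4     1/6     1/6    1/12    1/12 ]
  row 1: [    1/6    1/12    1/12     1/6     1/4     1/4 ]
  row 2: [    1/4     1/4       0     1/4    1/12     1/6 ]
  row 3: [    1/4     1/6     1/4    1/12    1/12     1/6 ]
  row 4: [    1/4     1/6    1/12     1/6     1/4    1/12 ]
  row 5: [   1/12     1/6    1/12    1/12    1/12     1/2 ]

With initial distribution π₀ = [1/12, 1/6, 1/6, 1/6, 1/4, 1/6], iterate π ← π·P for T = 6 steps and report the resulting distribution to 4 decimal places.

t=0: π = [0.0833, 0.1667, 0.1667, 0.1667, 0.2500, 0.1667]
t=1: π = [0.2083, 0.1736, 0.1042, 0.1528, 0.1528, 0.2083]
t=2: π = [0.2008, 0.1782, 0.1175, 0.1453, 0.1377, 0.2205]
t=3: π = [0.1984, 0.1783, 0.1145, 0.1460, 0.1360, 0.2268]
t=4: π = [0.1973, 0.1779, 0.1147, 0.1451, 0.1357, 0.2293]
t=5: π = [0.1970, 0.1778, 0.1144, 0.1450, 0.1356, 0.2302]
t=6: π = [0.1968, 0.1778, 0.1144, 0.1449, 0.1356, 0.2305]

π = [0.1968, 0.1778, 0.1144, 0.1449, 0.1356, 0.2305]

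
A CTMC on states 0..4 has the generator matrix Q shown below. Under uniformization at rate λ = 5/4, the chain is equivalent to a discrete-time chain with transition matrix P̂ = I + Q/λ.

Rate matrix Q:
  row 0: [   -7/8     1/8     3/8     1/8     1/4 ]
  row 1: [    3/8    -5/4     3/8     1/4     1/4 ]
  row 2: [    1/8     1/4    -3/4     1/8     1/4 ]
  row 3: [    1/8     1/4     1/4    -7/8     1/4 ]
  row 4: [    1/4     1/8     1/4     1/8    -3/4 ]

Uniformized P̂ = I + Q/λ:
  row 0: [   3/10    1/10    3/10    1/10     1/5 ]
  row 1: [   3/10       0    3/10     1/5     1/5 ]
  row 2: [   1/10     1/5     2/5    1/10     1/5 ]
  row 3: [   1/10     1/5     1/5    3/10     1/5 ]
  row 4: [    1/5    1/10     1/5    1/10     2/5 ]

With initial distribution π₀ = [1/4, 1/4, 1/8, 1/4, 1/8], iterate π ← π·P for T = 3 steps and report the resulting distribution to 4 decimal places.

t=0: π = [0.2500, 0.2500, 0.1250, 0.2500, 0.1250]
t=1: π = [0.2125, 0.1125, 0.2750, 0.1750, 0.2250]
t=2: π = [0.1875, 0.1338, 0.2875, 0.1463, 0.2450]
t=3: π = [0.1888, 0.1300, 0.2896, 0.1426, 0.2490]

π = [0.1888, 0.1300, 0.2896, 0.1426, 0.2490]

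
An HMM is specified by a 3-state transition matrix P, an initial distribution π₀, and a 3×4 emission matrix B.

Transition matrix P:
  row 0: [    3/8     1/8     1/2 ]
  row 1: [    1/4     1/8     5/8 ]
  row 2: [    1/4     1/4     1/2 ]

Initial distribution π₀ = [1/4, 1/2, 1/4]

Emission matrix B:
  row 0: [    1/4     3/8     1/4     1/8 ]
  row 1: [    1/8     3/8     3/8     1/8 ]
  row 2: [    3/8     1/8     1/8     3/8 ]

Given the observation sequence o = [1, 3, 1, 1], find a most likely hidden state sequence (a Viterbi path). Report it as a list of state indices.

t=0: δ = [9.375e-02, 1.875e-01, 3.125e-02]  (obs o_0=1)
t=1: δ = [5.859e-03, 2.930e-03, 4.395e-02]  ψ = [1, 1, 1]  (obs o_1=3)
t=2: δ = [4.120e-03, 4.120e-03, 2.747e-03]  ψ = [2, 2, 2]  (obs o_2=1)
t=3: δ = [5.794e-04, 2.575e-04, 3.219e-04]  ψ = [0, 2, 1]  (obs o_3=1)
backtrack: best end state = 0; path = [1, 2, 0, 0]

path = [1, 2, 0, 0]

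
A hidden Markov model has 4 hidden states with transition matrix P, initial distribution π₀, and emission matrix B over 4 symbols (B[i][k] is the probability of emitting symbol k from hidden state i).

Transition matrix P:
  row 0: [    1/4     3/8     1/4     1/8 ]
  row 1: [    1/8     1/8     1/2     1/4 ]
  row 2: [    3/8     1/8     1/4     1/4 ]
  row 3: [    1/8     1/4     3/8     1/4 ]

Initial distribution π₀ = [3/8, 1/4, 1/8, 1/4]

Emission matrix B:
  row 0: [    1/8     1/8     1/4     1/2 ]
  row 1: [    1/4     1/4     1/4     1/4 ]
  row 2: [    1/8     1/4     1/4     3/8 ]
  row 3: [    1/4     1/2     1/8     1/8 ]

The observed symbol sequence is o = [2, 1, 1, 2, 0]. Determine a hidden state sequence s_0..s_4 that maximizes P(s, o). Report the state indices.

t=0: δ = [9.375e-02, 6.250e-02, 3.125e-02, 3.125e-02]  (obs o_0=2)
t=1: δ = [2.930e-03, 8.789e-03, 7.812e-03, 7.812e-03]  ψ = [0, 0, 1, 1]  (obs o_1=1)
t=2: δ = [3.662e-04, 4.883e-04, 1.099e-03, 1.099e-03]  ψ = [2, 3, 1, 1]  (obs o_2=1)
t=3: δ = [1.030e-04, 6.866e-05, 1.030e-04, 3.433e-05]  ψ = [2, 3, 3, 2]  (obs o_3=2)
t=4: δ = [4.828e-06, 9.656e-06, 4.292e-06, 6.437e-06]  ψ = [2, 0, 1, 2]  (obs o_4=0)
backtrack: best end state = 1; path = [0, 1, 2, 0, 1]

path = [0, 1, 2, 0, 1]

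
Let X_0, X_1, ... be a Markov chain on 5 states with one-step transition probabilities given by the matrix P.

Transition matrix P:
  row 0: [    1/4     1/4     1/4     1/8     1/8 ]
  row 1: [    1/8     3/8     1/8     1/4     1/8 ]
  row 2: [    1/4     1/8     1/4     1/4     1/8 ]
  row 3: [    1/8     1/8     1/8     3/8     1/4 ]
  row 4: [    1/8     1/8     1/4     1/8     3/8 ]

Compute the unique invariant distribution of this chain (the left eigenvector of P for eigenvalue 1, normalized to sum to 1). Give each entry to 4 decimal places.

Balance equations π_j = Σ_i π_i·P[i][j]:
  π_0 = 1/4·π_0 + 1/8·π_1 + 1/4·π_2 + 1/8·π_3 + 1/8·π_4
  π_1 = 1/4·π_0 + 3/8·π_1 + 1/8·π_2 + 1/8·π_3 + 1/8·π_4
  π_2 = 1/4·π_0 + 1/8·π_1 + 1/4·π_2 + 1/8·π_3 + 1/4·π_4
  π_3 = 1/8·π_0 + 1/4·π_1 + 1/4·π_2 + 3/8·π_3 + 1/8·π_4
  normalize: π_0 + π_1 + π_2 + π_3 + π_4 = 1
Solving the linear system gives exactly π = [353/2065, 403/2065, 58/295, 479/2065, 424/2065].

π = [0.1709, 0.1952, 0.1966, 0.2320, 0.2053]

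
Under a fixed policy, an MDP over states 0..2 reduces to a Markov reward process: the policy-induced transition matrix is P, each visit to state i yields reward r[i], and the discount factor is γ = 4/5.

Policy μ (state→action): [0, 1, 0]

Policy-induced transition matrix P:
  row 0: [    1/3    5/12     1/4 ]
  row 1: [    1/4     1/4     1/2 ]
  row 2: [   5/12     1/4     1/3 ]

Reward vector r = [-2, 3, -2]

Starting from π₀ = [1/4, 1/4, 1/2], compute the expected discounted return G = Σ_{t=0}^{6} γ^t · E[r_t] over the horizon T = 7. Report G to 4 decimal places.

G = -2.1827

t=0: π = [0.2500, 0.2500, 0.5000], E[r] = -0.7500, γ^t·E[r] = -0.750000, running G = -0.750000
t=1: π = [0.3542, 0.2917, 0.3542], E[r] = -0.5417, γ^t·E[r] = -0.433333, running G = -1.183333
t=2: π = [0.3385, 0.3090, 0.3524], E[r] = -0.4549, γ^t·E[r] = -0.291111, running G = -1.474444
t=3: π = [0.3370, 0.3064, 0.3566], E[r] = -0.4679, γ^t·E[r] = -0.239556, running G = -1.714000
t=4: π = [0.3375, 0.3062, 0.3563], E[r] = -0.4692, γ^t·E[r] = -0.192188, running G = -1.906188
t=5: π = [0.3375, 0.3063, 0.3562], E[r] = -0.4687, γ^t·E[r] = -0.153595, running G = -2.059783
t=6: π = [0.3375, 0.3063, 0.3562], E[r] = -0.4687, γ^t·E[r] = -0.122877, running G = -2.182660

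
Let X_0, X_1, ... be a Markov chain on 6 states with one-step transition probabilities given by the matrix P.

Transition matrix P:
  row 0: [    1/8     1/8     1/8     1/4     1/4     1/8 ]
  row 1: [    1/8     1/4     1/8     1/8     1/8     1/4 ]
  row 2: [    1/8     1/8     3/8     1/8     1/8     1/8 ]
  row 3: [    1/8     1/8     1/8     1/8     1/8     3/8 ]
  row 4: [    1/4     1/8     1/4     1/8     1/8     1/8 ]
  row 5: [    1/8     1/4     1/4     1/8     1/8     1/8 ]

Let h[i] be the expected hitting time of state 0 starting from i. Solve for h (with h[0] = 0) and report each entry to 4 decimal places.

h = [0.0000, 7.1111, 7.1111, 7.1111, 6.2222, 7.1111]

First-step conditioning: h[0] = 0; for i ≠ 0, h[i] = 1 + Σ_k P[i][k]·h[k].
  h[1] = 1 + 1/4·h[1] + 1/8·h[2] + 1/8·h[3] + 1/8·h[4] + 1/4·h[5]
  h[2] = 1 + 1/8·h[1] + 3/8·h[2] + 1/8·h[3] + 1/8·h[4] + 1/8·h[5]
  h[3] = 1 + 1/8·h[1] + 1/8·h[2] + 1/8·h[3] + 1/8·h[4] + 3/8·h[5]
  h[4] = 1 + 1/8·h[1] + 1/4·h[2] + 1/8·h[3] + 1/8·h[4] + 1/8·h[5]
  h[5] = 1 + 1/4·h[1] + 1/4·h[2] + 1/8·h[3] + 1/8·h[4] + 1/8·h[5]
Solving the 5×5 linear system over states ≠ 0 gives exactly h = [0, 64/9, 64/9, 64/9, 56/9, 64/9] (h[0] = 0 is the target).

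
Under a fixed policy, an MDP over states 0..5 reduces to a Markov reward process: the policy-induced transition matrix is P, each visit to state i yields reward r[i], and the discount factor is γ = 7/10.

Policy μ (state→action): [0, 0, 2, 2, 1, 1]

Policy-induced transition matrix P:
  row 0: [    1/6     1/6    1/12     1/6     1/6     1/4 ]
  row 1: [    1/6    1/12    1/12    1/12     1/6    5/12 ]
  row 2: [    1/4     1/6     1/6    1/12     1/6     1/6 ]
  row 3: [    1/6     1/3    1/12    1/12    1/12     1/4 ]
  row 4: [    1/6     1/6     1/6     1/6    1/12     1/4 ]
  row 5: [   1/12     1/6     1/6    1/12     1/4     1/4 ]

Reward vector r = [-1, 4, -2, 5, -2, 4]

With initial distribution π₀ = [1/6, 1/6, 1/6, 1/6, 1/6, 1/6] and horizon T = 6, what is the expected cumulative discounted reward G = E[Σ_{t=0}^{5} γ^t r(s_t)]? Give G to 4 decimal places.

t=0: π = [0.1667, 0.1667, 0.1667, 0.1667, 0.1667, 0.1667], E[r] = 1.3333, γ^t·E[r] = 1.333333, running G = 1.333333
t=1: π = [0.1667, 0.1806, 0.1250, 0.1111, 0.1528, 0.2639], E[r] = 1.6111, γ^t·E[r] = 1.127778, running G = 2.461111
t=2: π = [0.1551, 0.1701, 0.1285, 0.1100, 0.1667, 0.2697], E[r] = 1.5637, γ^t·E[r] = 0.766192, running G = 3.227303
t=3: π = [0.1549, 0.1708, 0.1304, 0.1101, 0.1661, 0.2677], E[r] = 1.5567, γ^t·E[r] = 0.533953, running G = 3.761256
t=4: π = [0.1552, 0.1708, 0.1303, 0.1101, 0.1660, 0.2676], E[r] = 1.5562, γ^t·E[r] = 0.373634, running G = 4.134889
t=5: π = [0.1552, 0.1708, 0.1303, 0.1101, 0.1660, 0.2676], E[r] = 1.5562, γ^t·E[r] = 0.261554, running G = 4.396444

G = 4.3964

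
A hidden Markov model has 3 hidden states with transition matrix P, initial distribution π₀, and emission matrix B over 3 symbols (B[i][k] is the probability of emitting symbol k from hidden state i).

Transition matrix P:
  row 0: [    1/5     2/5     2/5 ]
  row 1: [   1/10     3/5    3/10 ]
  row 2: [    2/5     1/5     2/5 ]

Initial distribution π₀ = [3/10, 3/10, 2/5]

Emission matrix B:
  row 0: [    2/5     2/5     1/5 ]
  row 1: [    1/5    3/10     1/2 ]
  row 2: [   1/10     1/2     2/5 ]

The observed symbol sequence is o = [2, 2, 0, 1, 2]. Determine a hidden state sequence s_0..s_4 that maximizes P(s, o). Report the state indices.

t=0: δ = [6.000e-02, 1.500e-01, 1.600e-01]  (obs o_0=2)
t=1: δ = [1.280e-02, 4.500e-02, 2.560e-02]  ψ = [2, 1, 2]  (obs o_1=2)
t=2: δ = [4.096e-03, 5.400e-03, 1.350e-03]  ψ = [2, 1, 1]  (obs o_2=0)
t=3: δ = [3.277e-04, 9.720e-04, 8.192e-04]  ψ = [0, 1, 0]  (obs o_3=1)
t=4: δ = [6.554e-05, 2.916e-04, 1.311e-04]  ψ = [2, 1, 2]  (obs o_4=2)
backtrack: best end state = 1; path = [1, 1, 1, 1, 1]

path = [1, 1, 1, 1, 1]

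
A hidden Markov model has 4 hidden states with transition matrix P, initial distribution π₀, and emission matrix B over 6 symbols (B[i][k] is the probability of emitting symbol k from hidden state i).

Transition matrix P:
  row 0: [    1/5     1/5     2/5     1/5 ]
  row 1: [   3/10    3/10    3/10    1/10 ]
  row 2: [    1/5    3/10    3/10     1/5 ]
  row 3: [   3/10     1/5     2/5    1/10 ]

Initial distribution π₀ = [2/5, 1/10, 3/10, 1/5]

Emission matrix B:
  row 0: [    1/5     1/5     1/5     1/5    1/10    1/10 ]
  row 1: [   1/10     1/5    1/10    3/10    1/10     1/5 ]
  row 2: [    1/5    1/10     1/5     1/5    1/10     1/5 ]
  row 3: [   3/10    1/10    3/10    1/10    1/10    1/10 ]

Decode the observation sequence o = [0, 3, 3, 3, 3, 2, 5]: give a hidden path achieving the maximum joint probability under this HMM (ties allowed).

path = [0, 2, 1, 1, 1, 0, 2]

t=0: δ = [8.000e-02, 1.000e-02, 6.000e-02, 6.000e-02]  (obs o_0=0)
t=1: δ = [3.600e-03, 5.400e-03, 6.400e-03, 1.600e-03]  ψ = [3, 2, 0, 0]  (obs o_1=3)
t=2: δ = [3.240e-04, 5.760e-04, 3.840e-04, 1.280e-04]  ψ = [1, 2, 2, 2]  (obs o_2=3)
t=3: δ = [3.456e-05, 5.184e-05, 3.456e-05, 7.680e-06]  ψ = [1, 1, 1, 2]  (obs o_3=3)
t=4: δ = [3.110e-06, 4.666e-06, 3.110e-06, 6.912e-07]  ψ = [1, 1, 1, 0]  (obs o_4=3)
t=5: δ = [2.799e-07, 1.400e-07, 2.799e-07, 1.866e-07]  ψ = [1, 1, 1, 0]  (obs o_5=2)
t=6: δ = [5.599e-09, 1.680e-08, 2.239e-08, 5.599e-09]  ψ = [0, 2, 0, 0]  (obs o_6=5)
backtrack: best end state = 2; path = [0, 2, 1, 1, 1, 0, 2]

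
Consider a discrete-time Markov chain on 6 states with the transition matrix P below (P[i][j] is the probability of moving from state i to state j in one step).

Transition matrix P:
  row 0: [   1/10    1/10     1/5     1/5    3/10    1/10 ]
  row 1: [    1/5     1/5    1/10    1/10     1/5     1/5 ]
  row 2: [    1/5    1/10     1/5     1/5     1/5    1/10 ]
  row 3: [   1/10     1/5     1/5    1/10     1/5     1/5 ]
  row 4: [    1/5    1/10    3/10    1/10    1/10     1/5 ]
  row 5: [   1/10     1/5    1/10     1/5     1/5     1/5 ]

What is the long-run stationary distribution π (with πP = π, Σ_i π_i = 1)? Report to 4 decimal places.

Balance equations π_j = Σ_i π_i·P[i][j]:
  π_0 = 1/10·π_0 + 1/5·π_1 + 1/5·π_2 + 1/10·π_3 + 1/5·π_4 + 1/10·π_5
  π_1 = 1/10·π_0 + 1/5·π_1 + 1/10·π_2 + 1/5·π_3 + 1/10·π_4 + 1/5·π_5
  π_2 = 1/5·π_0 + 1/10·π_1 + 1/5·π_2 + 1/5·π_3 + 3/10·π_4 + 1/10·π_5
  π_3 = 1/5·π_0 + 1/10·π_1 + 1/5·π_2 + 1/10·π_3 + 1/10·π_4 + 1/5·π_5
  π_4 = 3/10·π_0 + 1/5·π_1 + 1/5·π_2 + 1/5·π_3 + 1/10·π_4 + 1/5·π_5
  normalize: π_0 + π_1 + π_2 + π_3 + π_4 + π_5 = 1
Solving the linear system gives exactly π = [16482/107699, 15755/107699, 20286/107699, 16233/107699, 21080/107699, 17863/107699].

π = [0.1530, 0.1463, 0.1884, 0.1507, 0.1957, 0.1659]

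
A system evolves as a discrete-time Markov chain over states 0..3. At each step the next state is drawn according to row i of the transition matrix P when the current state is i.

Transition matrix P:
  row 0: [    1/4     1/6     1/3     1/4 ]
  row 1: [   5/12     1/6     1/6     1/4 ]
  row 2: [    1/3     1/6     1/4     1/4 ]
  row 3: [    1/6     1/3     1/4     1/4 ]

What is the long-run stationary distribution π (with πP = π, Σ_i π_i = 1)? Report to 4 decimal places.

π = [0.2853, 0.2083, 0.2564, 0.2500]

Balance equations π_j = Σ_i π_i·P[i][j]:
  π_0 = 1/4·π_0 + 5/12·π_1 + 1/3·π_2 + 1/6·π_3
  π_1 = 1/6·π_0 + 1/6·π_1 + 1/6·π_2 + 1/3·π_3
  π_2 = 1/3·π_0 + 1/6·π_1 + 1/4·π_2 + 1/4·π_3
  normalize: π_0 + π_1 + π_2 + π_3 = 1
Solving the linear system gives exactly π = [89/312, 5/24, 10/39, 1/4].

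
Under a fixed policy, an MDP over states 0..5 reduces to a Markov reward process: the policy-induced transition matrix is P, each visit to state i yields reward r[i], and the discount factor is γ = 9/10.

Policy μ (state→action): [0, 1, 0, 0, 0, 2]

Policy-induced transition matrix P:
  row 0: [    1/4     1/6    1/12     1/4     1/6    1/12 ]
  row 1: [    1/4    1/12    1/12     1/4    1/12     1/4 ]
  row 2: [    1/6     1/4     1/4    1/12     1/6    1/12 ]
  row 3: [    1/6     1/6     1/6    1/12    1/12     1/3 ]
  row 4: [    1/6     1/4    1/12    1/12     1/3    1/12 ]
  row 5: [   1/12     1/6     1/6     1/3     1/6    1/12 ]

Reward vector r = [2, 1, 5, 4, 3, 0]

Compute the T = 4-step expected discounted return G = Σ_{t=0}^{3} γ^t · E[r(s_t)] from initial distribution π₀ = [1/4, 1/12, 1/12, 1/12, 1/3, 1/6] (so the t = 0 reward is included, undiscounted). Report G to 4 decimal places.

t=0: π = [0.2500, 0.0833, 0.0833, 0.0833, 0.3333, 0.1667], E[r] = 2.3333, γ^t·E[r] = 2.333333, running G = 2.333333
t=1: π = [0.1806, 0.1944, 0.1181, 0.1806, 0.2083, 0.1181], E[r] = 2.4931, γ^t·E[r] = 2.243750, running G = 4.577083
t=2: π = [0.1881, 0.1777, 0.1279, 0.1753, 0.1701, 0.1609], E[r] = 2.4051, γ^t·E[r] = 1.948125, running G = 6.525208
t=3: π = [0.1837, 0.1767, 0.1327, 0.1845, 0.1656, 0.1568], E[r] = 2.4424, γ^t·E[r] = 1.780488, running G = 8.305697

G = 8.3057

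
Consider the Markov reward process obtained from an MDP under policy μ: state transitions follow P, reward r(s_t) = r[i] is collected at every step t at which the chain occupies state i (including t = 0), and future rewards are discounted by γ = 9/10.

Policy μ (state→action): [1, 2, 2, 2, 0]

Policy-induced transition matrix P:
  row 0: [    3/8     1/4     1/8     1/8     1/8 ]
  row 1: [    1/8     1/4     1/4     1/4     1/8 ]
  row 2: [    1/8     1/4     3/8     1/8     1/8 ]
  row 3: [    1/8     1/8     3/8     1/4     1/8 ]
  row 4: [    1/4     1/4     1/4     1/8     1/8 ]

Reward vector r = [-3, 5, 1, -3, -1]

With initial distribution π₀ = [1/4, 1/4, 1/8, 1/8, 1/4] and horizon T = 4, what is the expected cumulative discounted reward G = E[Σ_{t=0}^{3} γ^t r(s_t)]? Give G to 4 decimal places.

G = 0.4054

t=0: π = [0.2500, 0.2500, 0.1250, 0.1250, 0.2500], E[r] = 0.0000, γ^t·E[r] = 0.000000, running G = 0.000000
t=1: π = [0.2188, 0.2344, 0.2500, 0.1719, 0.1250], E[r] = 0.1250, γ^t·E[r] = 0.112500, running G = 0.112500
t=2: π = [0.1953, 0.2285, 0.2754, 0.1758, 0.1250], E[r] = 0.1797, γ^t·E[r] = 0.145547, running G = 0.258047
t=3: π = [0.1895, 0.2280, 0.2820, 0.1755, 0.1250], E[r] = 0.2021, γ^t·E[r] = 0.147366, running G = 0.405413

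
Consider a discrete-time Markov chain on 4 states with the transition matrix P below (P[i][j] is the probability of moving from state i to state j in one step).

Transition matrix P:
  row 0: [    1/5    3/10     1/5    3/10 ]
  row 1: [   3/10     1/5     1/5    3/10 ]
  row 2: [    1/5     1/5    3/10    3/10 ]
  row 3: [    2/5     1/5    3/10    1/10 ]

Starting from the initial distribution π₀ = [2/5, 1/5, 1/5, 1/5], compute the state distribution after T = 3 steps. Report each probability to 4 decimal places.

π = [0.2722, 0.2276, 0.2498, 0.2504]

t=0: π = [0.4000, 0.2000, 0.2000, 0.2000]
t=1: π = [0.2600, 0.2400, 0.2400, 0.2600]
t=2: π = [0.2760, 0.2260, 0.2500, 0.2480]
t=3: π = [0.2722, 0.2276, 0.2498, 0.2504]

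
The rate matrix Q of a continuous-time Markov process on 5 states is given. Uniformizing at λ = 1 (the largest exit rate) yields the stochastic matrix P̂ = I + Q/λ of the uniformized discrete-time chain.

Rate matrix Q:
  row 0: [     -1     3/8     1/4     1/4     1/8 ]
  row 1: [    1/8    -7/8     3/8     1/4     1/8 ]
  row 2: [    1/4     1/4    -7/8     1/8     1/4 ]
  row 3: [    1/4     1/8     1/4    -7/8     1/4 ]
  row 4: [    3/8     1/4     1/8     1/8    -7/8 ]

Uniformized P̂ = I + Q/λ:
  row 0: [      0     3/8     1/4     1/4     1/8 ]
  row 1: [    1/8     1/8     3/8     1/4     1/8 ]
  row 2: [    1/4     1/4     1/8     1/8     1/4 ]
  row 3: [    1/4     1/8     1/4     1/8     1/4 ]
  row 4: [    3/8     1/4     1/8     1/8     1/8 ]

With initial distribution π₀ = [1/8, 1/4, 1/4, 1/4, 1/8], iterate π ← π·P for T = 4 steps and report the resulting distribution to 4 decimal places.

t=0: π = [0.1250, 0.2500, 0.2500, 0.2500, 0.1250]
t=1: π = [0.2031, 0.2031, 0.2344, 0.1719, 0.1875]
t=2: π = [0.1973, 0.2285, 0.2227, 0.1758, 0.1758]
t=3: π = [0.1941, 0.2241, 0.2288, 0.1782, 0.1748]
t=4: π = [0.1953, 0.2240, 0.2276, 0.1773, 0.1759]

π = [0.1953, 0.2240, 0.2276, 0.1773, 0.1759]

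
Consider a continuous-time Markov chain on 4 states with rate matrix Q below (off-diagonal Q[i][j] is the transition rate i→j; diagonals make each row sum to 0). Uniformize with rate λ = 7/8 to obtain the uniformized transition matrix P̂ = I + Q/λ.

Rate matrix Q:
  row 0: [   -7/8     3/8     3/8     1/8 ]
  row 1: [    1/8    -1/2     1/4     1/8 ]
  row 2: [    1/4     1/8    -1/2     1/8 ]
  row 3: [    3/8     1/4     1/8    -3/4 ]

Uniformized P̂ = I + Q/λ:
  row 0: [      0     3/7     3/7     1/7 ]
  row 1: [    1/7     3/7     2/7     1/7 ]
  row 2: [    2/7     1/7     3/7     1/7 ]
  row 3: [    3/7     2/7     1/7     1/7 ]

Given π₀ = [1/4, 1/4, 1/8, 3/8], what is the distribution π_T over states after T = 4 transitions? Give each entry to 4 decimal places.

t=0: π = [0.2500, 0.2500, 0.1250, 0.3750]
t=1: π = [0.2321, 0.3393, 0.2857, 0.1429]
t=2: π = [0.1913, 0.3265, 0.3393, 0.1429]
t=3: π = [0.2048, 0.3112, 0.3411, 0.1429]
t=4: π = [0.2031, 0.3107, 0.3433, 0.1429]

π = [0.2031, 0.3107, 0.3433, 0.1429]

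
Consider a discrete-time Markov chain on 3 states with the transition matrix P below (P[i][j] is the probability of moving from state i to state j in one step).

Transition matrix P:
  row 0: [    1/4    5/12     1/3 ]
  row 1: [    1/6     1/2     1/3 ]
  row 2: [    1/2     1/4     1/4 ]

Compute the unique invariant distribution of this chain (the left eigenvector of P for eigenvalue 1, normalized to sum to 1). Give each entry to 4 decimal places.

π = [0.2937, 0.3986, 0.3077]

Balance equations π_j = Σ_i π_i·P[i][j]:
  π_0 = 1/4·π_0 + 1/6·π_1 + 1/2·π_2
  π_1 = 5/12·π_0 + 1/2·π_1 + 1/4·π_2
  normalize: π_0 + π_1 + π_2 = 1
Solving the linear system gives exactly π = [42/143, 57/143, 4/13].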